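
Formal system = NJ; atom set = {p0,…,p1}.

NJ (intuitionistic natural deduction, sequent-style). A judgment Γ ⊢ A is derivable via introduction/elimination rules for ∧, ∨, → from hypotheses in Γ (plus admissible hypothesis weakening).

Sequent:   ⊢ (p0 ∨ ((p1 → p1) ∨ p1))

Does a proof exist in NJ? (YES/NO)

Derivation (root first):
[∨I₂]  ⊢ (p0 ∨ ((p1 → p1) ∨ p1))
  [∨I₁]  ⊢ ((p1 → p1) ∨ p1)
    [→I]  ⊢ (p1 → p1)
      [Ax] p1 ⊢ p1

Result: YES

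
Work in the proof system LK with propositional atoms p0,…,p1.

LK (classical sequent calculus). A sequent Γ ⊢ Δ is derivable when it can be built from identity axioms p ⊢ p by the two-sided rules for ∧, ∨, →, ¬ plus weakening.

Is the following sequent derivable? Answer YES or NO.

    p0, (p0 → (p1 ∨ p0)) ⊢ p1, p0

Derivation trace:
[→L] p0, (p0 → (p1 ∨ p0)) ⊢ p1, p0
  [Ax] p0 ⊢ p0
  [∨L] (p1 ∨ p0) ⊢ p1, p0
    [Ax] p1 ⊢ p1
    [Ax] p0 ⊢ p0

Result: YES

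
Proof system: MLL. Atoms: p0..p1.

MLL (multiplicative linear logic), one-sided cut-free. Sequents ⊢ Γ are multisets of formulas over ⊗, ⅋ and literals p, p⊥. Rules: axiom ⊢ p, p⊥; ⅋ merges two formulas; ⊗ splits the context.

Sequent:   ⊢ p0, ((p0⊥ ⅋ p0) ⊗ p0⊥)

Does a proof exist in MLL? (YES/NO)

Derivation (root first):
[⊗]  ⊢ p0, ((p0⊥ ⅋ p0) ⊗ p0⊥)
  [⅋]  ⊢ (p0⊥ ⅋ p0)
    [Ax]  ⊢ p0, p0⊥
  [Ax]  ⊢ p0, p0⊥

Result: YES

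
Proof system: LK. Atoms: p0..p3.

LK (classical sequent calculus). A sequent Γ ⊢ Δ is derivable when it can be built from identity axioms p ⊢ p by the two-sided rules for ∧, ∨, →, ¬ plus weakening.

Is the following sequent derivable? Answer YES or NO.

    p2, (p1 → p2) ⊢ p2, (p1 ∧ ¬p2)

Derivation trace:
[∧R] p2, (p1 → p2) ⊢ p2, (p1 ∧ ¬p2)
  [WR] p2 ⊢ p2, p1
    [Ax] p2 ⊢ p2
  [¬R] (p1 → p2) ⊢ p2, ¬p2
    [→L] p2, (p1 → p2) ⊢ p2
      [WR] p2 ⊢ p2, p1
        [Ax] p2 ⊢ p2
      [Ax] p2 ⊢ p2

Result: YES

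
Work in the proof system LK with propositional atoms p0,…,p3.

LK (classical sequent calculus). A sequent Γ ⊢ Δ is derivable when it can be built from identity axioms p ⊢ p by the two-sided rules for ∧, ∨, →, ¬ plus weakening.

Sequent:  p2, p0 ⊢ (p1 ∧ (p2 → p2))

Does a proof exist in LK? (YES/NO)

Truth-table refutation:
  v=0000: Γ:[p2=F, p0=F] Δ:[(p1 ∧ (p2 → p2))=F] refutes=False
  v=0001: Γ:[p2=F, p0=F] Δ:[(p1 ∧ (p2 → p2))=F] refutes=False
  v=0010: Γ:[p2=T, p0=F] Δ:[(p1 ∧ (p2 → p2))=F] refutes=False
  v=0011: Γ:[p2=T, p0=F] Δ:[(p1 ∧ (p2 → p2))=F] refutes=False
  v=0100: Γ:[p2=F, p0=F] Δ:[(p1 ∧ (p2 → p2))=T] refutes=False
  v=0101: Γ:[p2=F, p0=F] Δ:[(p1 ∧ (p2 → p2))=T] refutes=False
  v=0110: Γ:[p2=T, p0=F] Δ:[(p1 ∧ (p2 → p2))=T] refutes=False
  v=0111: Γ:[p2=T, p0=F] Δ:[(p1 ∧ (p2 → p2))=T] refutes=False
  v=1000: Γ:[p2=F, p0=T] Δ:[(p1 ∧ (p2 → p2))=F] refutes=False
  v=1001: Γ:[p2=F, p0=T] Δ:[(p1 ∧ (p2 → p2))=F] refutes=False
  v=1010: Γ:[p2=T, p0=T] Δ:[(p1 ∧ (p2 → p2))=F] refutes=True  ← countermodel

Result: NO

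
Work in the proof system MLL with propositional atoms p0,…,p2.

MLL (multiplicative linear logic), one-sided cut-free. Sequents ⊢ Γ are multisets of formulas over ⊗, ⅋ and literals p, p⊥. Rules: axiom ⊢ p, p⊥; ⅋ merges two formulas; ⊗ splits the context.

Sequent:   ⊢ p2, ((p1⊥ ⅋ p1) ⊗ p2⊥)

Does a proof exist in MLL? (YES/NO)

Derivation (root first):
[⊗]  ⊢ p2, ((p1⊥ ⅋ p1) ⊗ p2⊥)
  [⅋]  ⊢ (p1⊥ ⅋ p1)
    [Ax]  ⊢ p1, p1⊥
  [Ax]  ⊢ p2, p2⊥

Result: YES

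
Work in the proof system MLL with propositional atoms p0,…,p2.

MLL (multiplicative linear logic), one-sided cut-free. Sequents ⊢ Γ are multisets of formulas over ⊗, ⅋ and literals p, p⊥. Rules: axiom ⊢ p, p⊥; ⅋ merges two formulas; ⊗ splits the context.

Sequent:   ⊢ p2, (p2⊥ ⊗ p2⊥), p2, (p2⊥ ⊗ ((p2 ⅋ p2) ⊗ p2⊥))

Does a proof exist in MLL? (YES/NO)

Derivation (root first):
[⊗]  ⊢ p2, (p2⊥ ⊗ p2⊥), p2, (p2⊥ ⊗ ((p2 ⅋ p2) ⊗ p2⊥))
  [Ax]  ⊢ p2, p2⊥
  [⊗]  ⊢ (p2⊥ ⊗ p2⊥), p2, ((p2 ⅋ p2) ⊗ p2⊥)
    [⅋]  ⊢ (p2⊥ ⊗ p2⊥), (p2 ⅋ p2)
      [⊗]  ⊢ p2, p2, (p2⊥ ⊗ p2⊥)
        [Ax]  ⊢ p2, p2⊥
        [Ax]  ⊢ p2, p2⊥
    [Ax]  ⊢ p2, p2⊥

Result: YES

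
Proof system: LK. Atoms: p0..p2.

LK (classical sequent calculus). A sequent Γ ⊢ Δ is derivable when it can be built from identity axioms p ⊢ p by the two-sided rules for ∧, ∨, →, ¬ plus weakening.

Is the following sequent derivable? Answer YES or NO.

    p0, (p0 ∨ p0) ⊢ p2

Enumerate valuations to refute Γ ⊢ Δ:
  v=000: Γ:[p0=F, (p0 ∨ p0)=F] Δ:[p2=F] refutes=False
  v=001: Γ:[p0=F, (p0 ∨ p0)=F] Δ:[p2=T] refutes=False
  v=010: Γ:[p0=F, (p0 ∨ p0)=F] Δ:[p2=F] refutes=False
  v=011: Γ:[p0=F, (p0 ∨ p0)=F] Δ:[p2=T] refutes=False
  v=100: Γ:[p0=T, (p0 ∨ p0)=T] Δ:[p2=F] refutes=True  ← countermodel

Result: NO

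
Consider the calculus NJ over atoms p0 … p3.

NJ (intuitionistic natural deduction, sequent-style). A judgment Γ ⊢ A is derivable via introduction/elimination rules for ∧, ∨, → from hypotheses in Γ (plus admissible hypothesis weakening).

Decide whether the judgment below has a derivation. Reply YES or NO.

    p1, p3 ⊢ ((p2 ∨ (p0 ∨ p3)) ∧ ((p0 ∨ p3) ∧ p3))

Derivation trace:
[∧I] p1, p3 ⊢ ((p2 ∨ (p0 ∨ p3)) ∧ ((p0 ∨ p3) ∧ p3))
  [∨I₂] p3 ⊢ (p2 ∨ (p0 ∨ p3))
    [∨I₂] p3 ⊢ (p0 ∨ p3)
      [Ax] p3 ⊢ p3
  [Wk] p3, p1 ⊢ ((p0 ∨ p3) ∧ p3)
    [∧I] p3 ⊢ ((p0 ∨ p3) ∧ p3)
      [∨I₂] p3 ⊢ (p0 ∨ p3)
        [Ax] p3 ⊢ p3
      [Ax] p3 ⊢ p3

Result: YES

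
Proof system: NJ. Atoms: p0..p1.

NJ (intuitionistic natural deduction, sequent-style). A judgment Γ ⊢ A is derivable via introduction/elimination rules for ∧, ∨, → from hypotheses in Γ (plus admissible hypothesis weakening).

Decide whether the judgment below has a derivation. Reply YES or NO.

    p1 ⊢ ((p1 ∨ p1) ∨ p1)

Proof tree:
[∨I₁] p1 ⊢ ((p1 ∨ p1) ∨ p1)
  [∨I₂] p1 ⊢ (p1 ∨ p1)
    [Ax] p1 ⊢ p1

Result: YES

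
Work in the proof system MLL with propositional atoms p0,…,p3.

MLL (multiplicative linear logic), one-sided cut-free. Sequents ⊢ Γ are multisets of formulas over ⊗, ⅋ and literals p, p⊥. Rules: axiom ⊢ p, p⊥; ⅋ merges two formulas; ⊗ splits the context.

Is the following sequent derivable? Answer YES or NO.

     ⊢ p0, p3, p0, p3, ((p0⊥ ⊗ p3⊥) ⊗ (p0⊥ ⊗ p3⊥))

Derivation (root first):
[⊗]  ⊢ p0, p3, p0, p3, ((p0⊥ ⊗ p3⊥) ⊗ (p0⊥ ⊗ p3⊥))
  [⊗]  ⊢ p0, p3, (p0⊥ ⊗ p3⊥)
    [Ax]  ⊢ p0, p0⊥
    [Ax]  ⊢ p3, p3⊥
  [⊗]  ⊢ p0, p3, (p0⊥ ⊗ p3⊥)
    [Ax]  ⊢ p0, p0⊥
    [Ax]  ⊢ p3, p3⊥

Result: YES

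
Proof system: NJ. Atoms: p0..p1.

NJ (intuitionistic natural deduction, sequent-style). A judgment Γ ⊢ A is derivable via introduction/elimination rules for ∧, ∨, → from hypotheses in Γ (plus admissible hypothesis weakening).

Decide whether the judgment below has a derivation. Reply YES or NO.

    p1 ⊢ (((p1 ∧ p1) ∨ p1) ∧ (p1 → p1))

Derivation trace:
[∧I] p1 ⊢ (((p1 ∧ p1) ∨ p1) ∧ (p1 → p1))
  [∨I₁] p1 ⊢ ((p1 ∧ p1) ∨ p1)
    [∧I] p1 ⊢ (p1 ∧ p1)
      [Wk] p1, p1 ⊢ p1
        [Ax] p1 ⊢ p1
      [Wk] p1, p1 ⊢ p1
        [Ax] p1 ⊢ p1
  [→I]  ⊢ (p1 → p1)
    [Ax] p1 ⊢ p1

Result: YES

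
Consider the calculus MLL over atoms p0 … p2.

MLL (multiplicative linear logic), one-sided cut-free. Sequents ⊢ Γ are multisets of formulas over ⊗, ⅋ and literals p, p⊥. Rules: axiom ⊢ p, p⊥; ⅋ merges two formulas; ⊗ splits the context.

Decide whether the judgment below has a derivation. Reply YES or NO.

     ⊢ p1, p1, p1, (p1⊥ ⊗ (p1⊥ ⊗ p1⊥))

Derivation trace:
[⊗]  ⊢ p1, p1, p1, (p1⊥ ⊗ (p1⊥ ⊗ p1⊥))
  [Ax]  ⊢ p1, p1⊥
  [⊗]  ⊢ p1, p1, (p1⊥ ⊗ p1⊥)
    [Ax]  ⊢ p1, p1⊥
    [Ax]  ⊢ p1, p1⊥

Result: YES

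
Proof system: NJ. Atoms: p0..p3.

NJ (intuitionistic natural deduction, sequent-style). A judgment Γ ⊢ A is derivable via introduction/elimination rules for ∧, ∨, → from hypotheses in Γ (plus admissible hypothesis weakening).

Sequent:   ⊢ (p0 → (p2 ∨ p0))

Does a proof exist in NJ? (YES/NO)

Derivation trace:
[→I]  ⊢ (p0 → (p2 ∨ p0))
  [∨I₂] p0 ⊢ (p2 ∨ p0)
    [Ax] p0 ⊢ p0

Result: YES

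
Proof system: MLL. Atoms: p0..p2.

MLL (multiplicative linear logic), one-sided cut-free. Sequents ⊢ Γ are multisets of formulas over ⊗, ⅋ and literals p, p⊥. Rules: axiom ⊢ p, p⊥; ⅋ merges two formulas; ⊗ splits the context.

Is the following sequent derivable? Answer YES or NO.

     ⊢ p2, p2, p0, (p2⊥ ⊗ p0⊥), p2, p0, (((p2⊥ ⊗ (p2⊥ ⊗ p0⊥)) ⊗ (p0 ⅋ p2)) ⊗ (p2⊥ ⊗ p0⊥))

Derivation (root first):
[⊗]  ⊢ p2, p2, p0, (p2⊥ ⊗ p0⊥), p2, p0, (((p2⊥ ⊗ (p2⊥ ⊗ p0⊥)) ⊗ (p0 ⅋ p2)) ⊗ (p2⊥ ⊗ p0⊥))
  [⊗]  ⊢ p2, p2, p0, (p2⊥ ⊗ p0⊥), ((p2⊥ ⊗ (p2⊥ ⊗ p0⊥)) ⊗ (p0 ⅋ p2))
    [⊗]  ⊢ p2, p2, p0, (p2⊥ ⊗ (p2⊥ ⊗ p0⊥))
      [Ax]  ⊢ p2, p2⊥
      [⊗]  ⊢ p2, p0, (p2⊥ ⊗ p0⊥)
        [Ax]  ⊢ p2, p2⊥
        [Ax]  ⊢ p0, p0⊥
    [⅋]  ⊢ (p2⊥ ⊗ p0⊥), (p0 ⅋ p2)
      [⊗]  ⊢ p2, p0, (p2⊥ ⊗ p0⊥)
        [Ax]  ⊢ p2, p2⊥
        [Ax]  ⊢ p0, p0⊥
  [⊗]  ⊢ p2, p0, (p2⊥ ⊗ p0⊥)
    [Ax]  ⊢ p2, p2⊥
    [Ax]  ⊢ p0, p0⊥

Result: YES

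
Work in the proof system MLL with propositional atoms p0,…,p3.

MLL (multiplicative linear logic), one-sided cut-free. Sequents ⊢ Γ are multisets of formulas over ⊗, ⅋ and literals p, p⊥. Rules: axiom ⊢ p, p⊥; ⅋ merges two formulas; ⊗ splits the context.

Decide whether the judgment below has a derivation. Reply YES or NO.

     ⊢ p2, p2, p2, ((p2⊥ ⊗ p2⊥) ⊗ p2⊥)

Proof tree:
[⊗]  ⊢ p2, p2, p2, ((p2⊥ ⊗ p2⊥) ⊗ p2⊥)
  [⊗]  ⊢ p2, p2, (p2⊥ ⊗ p2⊥)
    [Ax]  ⊢ p2, p2⊥
    [Ax]  ⊢ p2, p2⊥
  [Ax]  ⊢ p2, p2⊥

Result: YES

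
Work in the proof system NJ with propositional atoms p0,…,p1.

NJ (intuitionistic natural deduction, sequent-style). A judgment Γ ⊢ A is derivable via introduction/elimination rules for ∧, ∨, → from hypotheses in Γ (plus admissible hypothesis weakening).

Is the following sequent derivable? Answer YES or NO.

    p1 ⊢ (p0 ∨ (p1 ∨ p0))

Proof tree:
[∨I₂] p1 ⊢ (p0 ∨ (p1 ∨ p0))
  [∨I₁] p1 ⊢ (p1 ∨ p0)
    [Ax] p1 ⊢ p1

Result: YES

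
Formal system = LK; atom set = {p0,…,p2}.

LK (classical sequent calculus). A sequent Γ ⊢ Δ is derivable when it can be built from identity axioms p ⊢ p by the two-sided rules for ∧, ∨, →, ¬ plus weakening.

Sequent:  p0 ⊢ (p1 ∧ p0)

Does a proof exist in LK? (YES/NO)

Truth-table refutation:
  v=000: Γ:[p0=F] Δ:[(p1 ∧ p0)=F] refutes=False
  v=001: Γ:[p0=F] Δ:[(p1 ∧ p0)=F] refutes=False
  v=010: Γ:[p0=F] Δ:[(p1 ∧ p0)=F] refutes=False
  v=011: Γ:[p0=F] Δ:[(p1 ∧ p0)=F] refutes=False
  v=100: Γ:[p0=T] Δ:[(p1 ∧ p0)=F] refutes=True  ← countermodel

Result: NO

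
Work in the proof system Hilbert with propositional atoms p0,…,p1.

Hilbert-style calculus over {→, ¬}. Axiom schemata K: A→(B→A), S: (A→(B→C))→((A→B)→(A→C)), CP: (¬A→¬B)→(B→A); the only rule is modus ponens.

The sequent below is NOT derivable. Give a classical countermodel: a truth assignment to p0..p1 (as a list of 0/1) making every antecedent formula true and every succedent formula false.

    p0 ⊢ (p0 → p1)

Truth-table refutation:
  v=00: Γ:[p0=F] Δ:[(p0 → p1)=T] refutes=False
  v=01: Γ:[p0=F] Δ:[(p0 → p1)=T] refutes=False
  v=10: Γ:[p0=T] Δ:[(p0 → p1)=F] refutes=True  ← countermodel

Result: [1, 0]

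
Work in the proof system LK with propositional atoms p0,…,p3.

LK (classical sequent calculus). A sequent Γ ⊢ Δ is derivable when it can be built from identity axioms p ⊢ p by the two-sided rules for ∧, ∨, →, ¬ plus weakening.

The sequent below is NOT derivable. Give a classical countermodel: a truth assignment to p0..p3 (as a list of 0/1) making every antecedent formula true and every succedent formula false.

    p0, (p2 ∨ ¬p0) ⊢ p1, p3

Enumerate valuations to refute Γ ⊢ Δ:
  v=0000: Γ:[p0=F, (p2 ∨ ¬p0)=T] Δ:[p1=F, p3=F] refutes=False
  v=0001: Γ:[p0=F, (p2 ∨ ¬p0)=T] Δ:[p1=F, p3=T] refutes=False
  v=0010: Γ:[p0=F, (p2 ∨ ¬p0)=T] Δ:[p1=F, p3=F] refutes=False
  v=0011: Γ:[p0=F, (p2 ∨ ¬p0)=T] Δ:[p1=F, p3=T] refutes=False
  v=0100: Γ:[p0=F, (p2 ∨ ¬p0)=T] Δ:[p1=T, p3=F] refutes=False
  v=0101: Γ:[p0=F, (p2 ∨ ¬p0)=T] Δ:[p1=T, p3=T] refutes=False
  v=0110: Γ:[p0=F, (p2 ∨ ¬p0)=T] Δ:[p1=T, p3=F] refutes=False
  v=0111: Γ:[p0=F, (p2 ∨ ¬p0)=T] Δ:[p1=T, p3=T] refutes=False
  v=1000: Γ:[p0=T, (p2 ∨ ¬p0)=F] Δ:[p1=F, p3=F] refutes=False
  v=1001: Γ:[p0=T, (p2 ∨ ¬p0)=F] Δ:[p1=F, p3=T] refutes=False
  v=1010: Γ:[p0=T, (p2 ∨ ¬p0)=T] Δ:[p1=F, p3=F] refutes=True  ← countermodel

Result: [1, 0, 1, 0]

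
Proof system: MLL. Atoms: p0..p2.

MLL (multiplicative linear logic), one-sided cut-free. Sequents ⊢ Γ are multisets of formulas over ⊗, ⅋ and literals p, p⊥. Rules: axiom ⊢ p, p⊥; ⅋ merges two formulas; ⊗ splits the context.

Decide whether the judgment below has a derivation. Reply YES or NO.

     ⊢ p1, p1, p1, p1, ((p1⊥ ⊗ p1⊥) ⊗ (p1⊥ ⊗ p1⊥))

Proof tree:
[⊗]  ⊢ p1, p1, p1, p1, ((p1⊥ ⊗ p1⊥) ⊗ (p1⊥ ⊗ p1⊥))
  [⊗]  ⊢ p1, p1, (p1⊥ ⊗ p1⊥)
    [Ax]  ⊢ p1, p1⊥
    [Ax]  ⊢ p1, p1⊥
  [⊗]  ⊢ p1, p1, (p1⊥ ⊗ p1⊥)
    [Ax]  ⊢ p1, p1⊥
    [Ax]  ⊢ p1, p1⊥

Result: YES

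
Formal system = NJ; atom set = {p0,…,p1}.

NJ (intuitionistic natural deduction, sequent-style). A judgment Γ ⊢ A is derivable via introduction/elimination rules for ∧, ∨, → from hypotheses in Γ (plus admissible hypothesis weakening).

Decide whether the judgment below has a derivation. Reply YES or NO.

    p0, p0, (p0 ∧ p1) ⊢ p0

Derivation trace:
[Wk] p0, p0, (p0 ∧ p1) ⊢ p0
  [Wk] p0, p0 ⊢ p0
    [Ax] p0 ⊢ p0

Result: YES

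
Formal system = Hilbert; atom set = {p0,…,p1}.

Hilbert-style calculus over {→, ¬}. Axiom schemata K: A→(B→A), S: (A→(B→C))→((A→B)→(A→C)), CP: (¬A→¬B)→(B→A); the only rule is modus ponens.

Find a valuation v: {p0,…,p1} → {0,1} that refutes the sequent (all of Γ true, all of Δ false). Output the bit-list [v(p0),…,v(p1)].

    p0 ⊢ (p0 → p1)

Truth-table refutation:
  v=00: Γ:[p0=F] Δ:[(p0 → p1)=T] refutes=False
  v=01: Γ:[p0=F] Δ:[(p0 → p1)=T] refutes=False
  v=10: Γ:[p0=T] Δ:[(p0 → p1)=F] refutes=True  ← countermodel

Result: [1, 0]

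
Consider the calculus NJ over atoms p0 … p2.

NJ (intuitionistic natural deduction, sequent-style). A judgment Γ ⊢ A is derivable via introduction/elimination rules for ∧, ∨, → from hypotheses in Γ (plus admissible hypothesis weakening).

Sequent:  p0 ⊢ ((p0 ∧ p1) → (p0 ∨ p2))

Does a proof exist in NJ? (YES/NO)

Derivation trace:
[→I] p0 ⊢ ((p0 ∧ p1) → (p0 ∨ p2))
  [∨I₁] p0, (p0 ∧ p1) ⊢ (p0 ∨ p2)
    [Wk] p0, (p0 ∧ p1) ⊢ p0
      [Ax] p0 ⊢ p0

Result: YES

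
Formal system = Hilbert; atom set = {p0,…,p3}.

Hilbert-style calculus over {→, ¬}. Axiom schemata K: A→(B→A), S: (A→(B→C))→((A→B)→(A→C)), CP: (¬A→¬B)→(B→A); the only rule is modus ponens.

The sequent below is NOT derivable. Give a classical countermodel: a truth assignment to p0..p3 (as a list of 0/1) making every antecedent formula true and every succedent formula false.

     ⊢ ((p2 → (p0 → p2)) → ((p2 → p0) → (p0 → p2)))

Truth-table refutation:
  v=0000: Γ:[] Δ:[((p2 → (p0 → p2)) → ((p2 → p0) → (p0 → p2)))=T] refutes=False
  v=0001: Γ:[] Δ:[((p2 → (p0 → p2)) → ((p2 → p0) → (p0 → p2)))=T] refutes=False
  v=0010: Γ:[] Δ:[((p2 → (p0 → p2)) → ((p2 → p0) → (p0 → p2)))=T] refutes=False
  v=0011: Γ:[] Δ:[((p2 → (p0 → p2)) → ((p2 → p0) → (p0 → p2)))=T] refutes=False
  v=0100: Γ:[] Δ:[((p2 → (p0 → p2)) → ((p2 → p0) → (p0 → p2)))=T] refutes=False
  v=0101: Γ:[] Δ:[((p2 → (p0 → p2)) → ((p2 → p0) → (p0 → p2)))=T] refutes=False
  v=0110: Γ:[] Δ:[((p2 → (p0 → p2)) → ((p2 → p0) → (p0 → p2)))=T] refutes=False
  v=0111: Γ:[] Δ:[((p2 → (p0 → p2)) → ((p2 → p0) → (p0 → p2)))=T] refutes=False
  v=1000: Γ:[] Δ:[((p2 → (p0 → p2)) → ((p2 → p0) → (p0 → p2)))=F] refutes=True  ← countermodel

Result: [1, 0, 0, 0]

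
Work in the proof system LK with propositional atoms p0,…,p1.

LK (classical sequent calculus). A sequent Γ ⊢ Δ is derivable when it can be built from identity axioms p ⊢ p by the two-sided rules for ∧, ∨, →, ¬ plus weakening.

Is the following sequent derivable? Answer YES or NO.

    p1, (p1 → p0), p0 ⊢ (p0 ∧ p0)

Derivation (root first):
[∧R] p1, (p1 → p0), p0 ⊢ (p0 ∧ p0)
  [Ax] p0 ⊢ p0
  [→L] p1, (p1 → p0) ⊢ p0
    [Ax] p1 ⊢ p1
    [Ax] p0 ⊢ p0

Result: YES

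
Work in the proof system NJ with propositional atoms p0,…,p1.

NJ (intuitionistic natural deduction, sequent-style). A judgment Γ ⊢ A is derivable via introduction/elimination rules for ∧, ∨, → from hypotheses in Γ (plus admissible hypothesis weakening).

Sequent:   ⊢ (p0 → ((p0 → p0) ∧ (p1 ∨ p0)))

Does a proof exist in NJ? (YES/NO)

Derivation trace:
[→I]  ⊢ (p0 → ((p0 → p0) ∧ (p1 ∨ p0)))
  [∧I] p0 ⊢ ((p0 → p0) ∧ (p1 ∨ p0))
    [→I]  ⊢ (p0 → p0)
      [Ax] p0 ⊢ p0
    [∨I₂] p0 ⊢ (p1 ∨ p0)
      [Ax] p0 ⊢ p0

Result: YES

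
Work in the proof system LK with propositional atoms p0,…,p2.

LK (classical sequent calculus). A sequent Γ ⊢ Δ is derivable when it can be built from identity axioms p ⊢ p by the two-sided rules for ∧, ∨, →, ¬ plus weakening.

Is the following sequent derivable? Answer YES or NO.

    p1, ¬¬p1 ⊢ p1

Derivation trace:
[¬L] p1, ¬¬p1 ⊢ p1
  [WL] p1 ⊢ p1, ¬p1
    [¬R]  ⊢ p1, ¬p1
      [Ax] p1 ⊢ p1

Result: YES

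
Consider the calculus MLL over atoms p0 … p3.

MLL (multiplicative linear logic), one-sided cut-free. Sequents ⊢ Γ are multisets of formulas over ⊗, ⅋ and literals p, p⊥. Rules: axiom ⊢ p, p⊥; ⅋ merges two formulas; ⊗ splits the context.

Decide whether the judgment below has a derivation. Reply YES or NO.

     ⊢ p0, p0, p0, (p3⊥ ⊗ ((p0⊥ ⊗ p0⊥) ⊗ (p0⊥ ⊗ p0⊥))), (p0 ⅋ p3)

Proof tree:
[⅋]  ⊢ p0, p0, p0, (p3⊥ ⊗ ((p0⊥ ⊗ p0⊥) ⊗ (p0⊥ ⊗ p0⊥))), (p0 ⅋ p3)
  [⊗]  ⊢ p3, p0, p0, p0, p0, (p3⊥ ⊗ ((p0⊥ ⊗ p0⊥) ⊗ (p0⊥ ⊗ p0⊥)))
    [Ax]  ⊢ p3, p3⊥
    [⊗]  ⊢ p0, p0, p0, p0, ((p0⊥ ⊗ p0⊥) ⊗ (p0⊥ ⊗ p0⊥))
      [⊗]  ⊢ p0, p0, (p0⊥ ⊗ p0⊥)
        [Ax]  ⊢ p0, p0⊥
        [Ax]  ⊢ p0, p0⊥
      [⊗]  ⊢ p0, p0, (p0⊥ ⊗ p0⊥)
        [Ax]  ⊢ p0, p0⊥
        [Ax]  ⊢ p0, p0⊥

Result: YES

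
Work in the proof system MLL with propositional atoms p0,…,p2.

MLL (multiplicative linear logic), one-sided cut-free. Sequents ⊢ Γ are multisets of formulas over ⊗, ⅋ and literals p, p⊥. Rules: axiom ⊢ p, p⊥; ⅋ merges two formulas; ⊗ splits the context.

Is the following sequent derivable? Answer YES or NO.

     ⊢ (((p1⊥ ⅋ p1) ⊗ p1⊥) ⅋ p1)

Proof tree:
[⅋]  ⊢ (((p1⊥ ⅋ p1) ⊗ p1⊥) ⅋ p1)
  [⊗]  ⊢ p1, ((p1⊥ ⅋ p1) ⊗ p1⊥)
    [⅋]  ⊢ (p1⊥ ⅋ p1)
      [Ax]  ⊢ p1, p1⊥
    [Ax]  ⊢ p1, p1⊥

Result: YES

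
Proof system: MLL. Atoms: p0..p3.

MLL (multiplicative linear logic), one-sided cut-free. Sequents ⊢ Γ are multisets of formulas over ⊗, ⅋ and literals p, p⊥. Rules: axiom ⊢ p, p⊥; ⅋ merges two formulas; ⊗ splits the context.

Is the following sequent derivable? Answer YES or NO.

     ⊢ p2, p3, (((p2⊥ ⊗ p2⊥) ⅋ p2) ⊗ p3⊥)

Proof tree:
[⊗]  ⊢ p2, p3, (((p2⊥ ⊗ p2⊥) ⅋ p2) ⊗ p3⊥)
  [⅋]  ⊢ p2, ((p2⊥ ⊗ p2⊥) ⅋ p2)
    [⊗]  ⊢ p2, p2, (p2⊥ ⊗ p2⊥)
      [Ax]  ⊢ p2, p2⊥
      [Ax]  ⊢ p2, p2⊥
  [Ax]  ⊢ p3, p3⊥

Result: YES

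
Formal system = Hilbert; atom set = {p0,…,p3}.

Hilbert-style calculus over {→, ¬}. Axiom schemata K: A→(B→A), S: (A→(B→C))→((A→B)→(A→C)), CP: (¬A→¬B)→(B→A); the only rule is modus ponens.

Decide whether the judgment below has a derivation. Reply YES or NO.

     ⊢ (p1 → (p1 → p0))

Enumerate valuations to refute Γ ⊢ Δ:
  v=0000: Γ:[] Δ:[(p1 → (p1 → p0))=T] refutes=False
  v=0001: Γ:[] Δ:[(p1 → (p1 → p0))=T] refutes=False
  v=0010: Γ:[] Δ:[(p1 → (p1 → p0))=T] refutes=False
  v=0011: Γ:[] Δ:[(p1 → (p1 → p0))=T] refutes=False
  v=0100: Γ:[] Δ:[(p1 → (p1 → p0))=F] refutes=True  ← countermodel

Result: NO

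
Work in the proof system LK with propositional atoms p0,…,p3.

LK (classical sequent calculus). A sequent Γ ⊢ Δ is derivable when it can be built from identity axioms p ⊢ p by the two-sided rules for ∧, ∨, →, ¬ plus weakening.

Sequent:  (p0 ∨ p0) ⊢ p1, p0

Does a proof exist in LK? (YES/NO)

Derivation trace:
[∨L] (p0 ∨ p0) ⊢ p1, p0
  [WR] p0 ⊢ p0, p1
    [Ax] p0 ⊢ p0
  [Ax] p0 ⊢ p0

Result: YES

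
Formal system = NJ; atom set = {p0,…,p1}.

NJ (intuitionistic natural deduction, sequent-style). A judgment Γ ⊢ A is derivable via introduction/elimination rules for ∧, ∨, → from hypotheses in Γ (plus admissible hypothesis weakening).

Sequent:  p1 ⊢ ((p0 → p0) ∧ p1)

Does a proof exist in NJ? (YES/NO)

Derivation trace:
[∧I] p1 ⊢ ((p0 → p0) ∧ p1)
  [→I]  ⊢ (p0 → p0)
    [Ax] p0 ⊢ p0
  [Ax] p1 ⊢ p1

Result: YES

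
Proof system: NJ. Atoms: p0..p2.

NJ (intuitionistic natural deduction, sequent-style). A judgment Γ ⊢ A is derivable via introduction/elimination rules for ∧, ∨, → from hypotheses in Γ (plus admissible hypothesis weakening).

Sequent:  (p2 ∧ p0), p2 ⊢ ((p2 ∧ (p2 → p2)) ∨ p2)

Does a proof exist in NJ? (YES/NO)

Derivation (root first):
[∨I₁] (p2 ∧ p0), p2 ⊢ ((p2 ∧ (p2 → p2)) ∨ p2)
  [∧I] (p2 ∧ p0), p2 ⊢ (p2 ∧ (p2 → p2))
    [Wk] p2, (p2 ∧ p0) ⊢ p2
      [Ax] p2 ⊢ p2
    [→I]  ⊢ (p2 → p2)
      [Ax] p2 ⊢ p2

Result: YES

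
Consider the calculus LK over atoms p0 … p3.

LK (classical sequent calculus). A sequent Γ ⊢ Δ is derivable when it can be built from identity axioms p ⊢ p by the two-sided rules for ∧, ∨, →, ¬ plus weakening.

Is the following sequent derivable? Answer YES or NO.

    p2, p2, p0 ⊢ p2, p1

Proof tree:
[WL] p2, p2, p0 ⊢ p2, p1
  [WR] p2, p2 ⊢ p2, p1
    [WL] p2, p2 ⊢ p2
      [Ax] p2 ⊢ p2

Result: YES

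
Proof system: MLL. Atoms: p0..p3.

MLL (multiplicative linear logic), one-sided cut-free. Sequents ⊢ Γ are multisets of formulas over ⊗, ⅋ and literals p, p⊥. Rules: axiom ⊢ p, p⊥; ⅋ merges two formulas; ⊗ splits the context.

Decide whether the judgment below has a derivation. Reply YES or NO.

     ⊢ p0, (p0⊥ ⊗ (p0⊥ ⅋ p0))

Derivation trace:
[⊗]  ⊢ p0, (p0⊥ ⊗ (p0⊥ ⅋ p0))
  [Ax]  ⊢ p0, p0⊥
  [⅋]  ⊢ (p0⊥ ⅋ p0)
    [Ax]  ⊢ p0, p0⊥

Result: YES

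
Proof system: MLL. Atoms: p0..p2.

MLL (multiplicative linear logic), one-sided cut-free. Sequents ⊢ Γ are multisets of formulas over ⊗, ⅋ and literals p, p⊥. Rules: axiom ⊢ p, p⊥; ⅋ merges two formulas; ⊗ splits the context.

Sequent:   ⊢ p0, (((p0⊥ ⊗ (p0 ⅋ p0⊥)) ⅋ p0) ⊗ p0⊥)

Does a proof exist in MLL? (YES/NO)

Derivation trace:
[⊗]  ⊢ p0, (((p0⊥ ⊗ (p0 ⅋ p0⊥)) ⅋ p0) ⊗ p0⊥)
  [⅋]  ⊢ ((p0⊥ ⊗ (p0 ⅋ p0⊥)) ⅋ p0)
    [⊗]  ⊢ p0, (p0⊥ ⊗ (p0 ⅋ p0⊥))
      [Ax]  ⊢ p0, p0⊥
      [⅋]  ⊢ (p0 ⅋ p0⊥)
        [Ax]  ⊢ p0, p0⊥
  [Ax]  ⊢ p0, p0⊥

Result: YES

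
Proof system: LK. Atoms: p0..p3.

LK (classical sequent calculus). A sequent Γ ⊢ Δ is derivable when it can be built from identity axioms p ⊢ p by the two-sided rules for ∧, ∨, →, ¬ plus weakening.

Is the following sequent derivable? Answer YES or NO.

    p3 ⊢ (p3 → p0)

Enumerate valuations to refute Γ ⊢ Δ:
  v=0000: Γ:[p3=F] Δ:[(p3 → p0)=T] refutes=False
  v=0001: Γ:[p3=T] Δ:[(p3 → p0)=F] refutes=True  ← countermodel

Result: NO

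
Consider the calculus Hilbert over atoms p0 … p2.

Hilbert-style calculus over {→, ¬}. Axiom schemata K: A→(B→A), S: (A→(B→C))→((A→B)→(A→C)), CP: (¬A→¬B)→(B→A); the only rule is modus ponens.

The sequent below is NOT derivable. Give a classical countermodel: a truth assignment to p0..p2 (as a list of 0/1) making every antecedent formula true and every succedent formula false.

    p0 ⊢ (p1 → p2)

Enumerate valuations to refute Γ ⊢ Δ:
  v=000: Γ:[p0=F] Δ:[(p1 → p2)=T] refutes=False
  v=001: Γ:[p0=F] Δ:[(p1 → p2)=T] refutes=False
  v=010: Γ:[p0=F] Δ:[(p1 → p2)=F] refutes=False
  v=011: Γ:[p0=F] Δ:[(p1 → p2)=T] refutes=False
  v=100: Γ:[p0=T] Δ:[(p1 → p2)=T] refutes=False
  v=101: Γ:[p0=T] Δ:[(p1 → p2)=T] refutes=False
  v=110: Γ:[p0=T] Δ:[(p1 → p2)=F] refutes=True  ← countermodel

Result: [1, 1, 0]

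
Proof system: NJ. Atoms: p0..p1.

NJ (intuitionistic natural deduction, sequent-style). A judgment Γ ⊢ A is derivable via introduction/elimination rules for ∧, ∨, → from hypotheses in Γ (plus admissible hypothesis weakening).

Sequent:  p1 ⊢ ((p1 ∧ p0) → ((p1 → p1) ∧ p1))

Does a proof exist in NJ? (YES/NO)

Proof tree:
[→I] p1 ⊢ ((p1 ∧ p0) → ((p1 → p1) ∧ p1))
  [∧I] p1, (p1 ∧ p0) ⊢ ((p1 → p1) ∧ p1)
    [→I]  ⊢ (p1 → p1)
      [Ax] p1 ⊢ p1
    [Wk] p1, (p1 ∧ p0) ⊢ p1
      [Ax] p1 ⊢ p1

Result: YES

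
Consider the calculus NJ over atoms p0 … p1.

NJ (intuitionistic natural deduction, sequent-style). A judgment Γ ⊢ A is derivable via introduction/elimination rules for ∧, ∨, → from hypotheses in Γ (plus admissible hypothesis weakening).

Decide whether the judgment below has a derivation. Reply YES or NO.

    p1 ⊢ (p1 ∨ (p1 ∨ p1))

Derivation (root first):
[∨I₂] p1 ⊢ (p1 ∨ (p1 ∨ p1))
  [∨I₁] p1 ⊢ (p1 ∨ p1)
    [Ax] p1 ⊢ p1

Result: YES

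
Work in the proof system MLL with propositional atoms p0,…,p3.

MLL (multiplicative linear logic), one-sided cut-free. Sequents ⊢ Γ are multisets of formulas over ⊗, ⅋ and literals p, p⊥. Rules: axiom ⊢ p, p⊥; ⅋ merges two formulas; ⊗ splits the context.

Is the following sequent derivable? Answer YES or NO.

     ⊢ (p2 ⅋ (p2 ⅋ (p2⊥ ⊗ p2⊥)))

Derivation trace:
[⅋]  ⊢ (p2 ⅋ (p2 ⅋ (p2⊥ ⊗ p2⊥)))
  [⅋]  ⊢ p2, (p2 ⅋ (p2⊥ ⊗ p2⊥))
    [⊗]  ⊢ p2, p2, (p2⊥ ⊗ p2⊥)
      [Ax]  ⊢ p2, p2⊥
      [Ax]  ⊢ p2, p2⊥

Result: YES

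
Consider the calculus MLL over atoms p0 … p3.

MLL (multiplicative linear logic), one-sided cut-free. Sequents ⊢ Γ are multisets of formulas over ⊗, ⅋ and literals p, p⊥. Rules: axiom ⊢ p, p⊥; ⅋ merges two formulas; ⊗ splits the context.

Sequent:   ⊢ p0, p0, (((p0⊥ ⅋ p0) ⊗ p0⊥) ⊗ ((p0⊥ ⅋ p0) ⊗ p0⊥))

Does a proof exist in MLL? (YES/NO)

Proof tree:
[⊗]  ⊢ p0, p0, (((p0⊥ ⅋ p0) ⊗ p0⊥) ⊗ ((p0⊥ ⅋ p0) ⊗ p0⊥))
  [⊗]  ⊢ p0, ((p0⊥ ⅋ p0) ⊗ p0⊥)
    [⅋]  ⊢ (p0⊥ ⅋ p0)
      [Ax]  ⊢ p0, p0⊥
    [Ax]  ⊢ p0, p0⊥
  [⊗]  ⊢ p0, ((p0⊥ ⅋ p0) ⊗ p0⊥)
    [⅋]  ⊢ (p0⊥ ⅋ p0)
      [Ax]  ⊢ p0, p0⊥
    [Ax]  ⊢ p0, p0⊥

Result: YES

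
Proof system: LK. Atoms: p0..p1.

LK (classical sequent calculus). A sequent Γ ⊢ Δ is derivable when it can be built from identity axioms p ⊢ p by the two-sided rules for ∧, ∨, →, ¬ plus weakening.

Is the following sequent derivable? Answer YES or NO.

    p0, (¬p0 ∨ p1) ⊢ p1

Derivation (root first):
[∨L] p0, (¬p0 ∨ p1) ⊢ p1
  [¬L] p0, ¬p0 ⊢ 
    [Ax] p0 ⊢ p0
  [Ax] p1 ⊢ p1

Result: YES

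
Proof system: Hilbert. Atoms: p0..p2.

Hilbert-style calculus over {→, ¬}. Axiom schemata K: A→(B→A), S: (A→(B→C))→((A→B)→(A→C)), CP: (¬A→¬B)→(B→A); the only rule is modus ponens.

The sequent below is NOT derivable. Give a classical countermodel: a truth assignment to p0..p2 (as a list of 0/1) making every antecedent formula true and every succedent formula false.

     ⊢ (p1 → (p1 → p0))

Enumerate valuations to refute Γ ⊢ Δ:
  v=000: Γ:[] Δ:[(p1 → (p1 → p0))=T] refutes=False
  v=001: Γ:[] Δ:[(p1 → (p1 → p0))=T] refutes=False
  v=010: Γ:[] Δ:[(p1 → (p1 → p0))=F] refutes=True  ← countermodel

Result: [0, 1, 0]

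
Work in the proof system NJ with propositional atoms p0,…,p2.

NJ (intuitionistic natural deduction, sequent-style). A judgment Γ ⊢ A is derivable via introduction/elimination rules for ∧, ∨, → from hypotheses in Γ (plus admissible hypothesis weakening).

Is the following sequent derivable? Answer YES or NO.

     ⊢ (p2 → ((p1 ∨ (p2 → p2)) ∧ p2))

Derivation (root first):
[→I]  ⊢ (p2 → ((p1 ∨ (p2 → p2)) ∧ p2))
  [∧I] p2 ⊢ ((p1 ∨ (p2 → p2)) ∧ p2)
    [∨I₂]  ⊢ (p1 ∨ (p2 → p2))
      [→I]  ⊢ (p2 → p2)
        [Ax] p2 ⊢ p2
    [Ax] p2 ⊢ p2

Result: YES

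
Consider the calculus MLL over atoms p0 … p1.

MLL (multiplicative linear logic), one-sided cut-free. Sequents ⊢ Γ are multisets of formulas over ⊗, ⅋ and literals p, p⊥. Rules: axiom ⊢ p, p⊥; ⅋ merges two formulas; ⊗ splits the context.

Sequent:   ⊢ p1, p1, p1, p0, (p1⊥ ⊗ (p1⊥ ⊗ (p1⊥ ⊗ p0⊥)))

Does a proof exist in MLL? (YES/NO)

Proof tree:
[⊗]  ⊢ p1, p1, p1, p0, (p1⊥ ⊗ (p1⊥ ⊗ (p1⊥ ⊗ p0⊥)))
  [Ax]  ⊢ p1, p1⊥
  [⊗]  ⊢ p1, p1, p0, (p1⊥ ⊗ (p1⊥ ⊗ p0⊥))
    [Ax]  ⊢ p1, p1⊥
    [⊗]  ⊢ p1, p0, (p1⊥ ⊗ p0⊥)
      [Ax]  ⊢ p1, p1⊥
      [Ax]  ⊢ p0, p0⊥

Result: YES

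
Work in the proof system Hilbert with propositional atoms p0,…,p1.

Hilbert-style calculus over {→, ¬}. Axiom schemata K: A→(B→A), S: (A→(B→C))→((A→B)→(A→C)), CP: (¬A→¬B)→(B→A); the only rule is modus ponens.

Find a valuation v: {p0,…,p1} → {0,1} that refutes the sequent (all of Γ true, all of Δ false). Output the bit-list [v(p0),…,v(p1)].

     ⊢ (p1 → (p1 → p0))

Search for a countermodel by truth-table:
  v=00: Γ:[] Δ:[(p1 → (p1 → p0))=T] refutes=False
  v=01: Γ:[] Δ:[(p1 → (p1 → p0))=F] refutes=True  ← countermodel

Result: [0, 1]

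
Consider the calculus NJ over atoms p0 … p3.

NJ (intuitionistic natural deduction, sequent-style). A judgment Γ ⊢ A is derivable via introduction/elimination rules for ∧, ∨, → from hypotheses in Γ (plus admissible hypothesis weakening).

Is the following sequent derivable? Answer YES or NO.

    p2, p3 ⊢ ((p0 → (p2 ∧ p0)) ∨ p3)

Proof tree:
[∨I₁] p2, p3 ⊢ ((p0 → (p2 ∧ p0)) ∨ p3)
  [Wk] p2, p3 ⊢ (p0 → (p2 ∧ p0))
    [→I] p2 ⊢ (p0 → (p2 ∧ p0))
      [∧I] p2, p0 ⊢ (p2 ∧ p0)
        [Ax] p2 ⊢ p2
        [Ax] p0 ⊢ p0

Result: YES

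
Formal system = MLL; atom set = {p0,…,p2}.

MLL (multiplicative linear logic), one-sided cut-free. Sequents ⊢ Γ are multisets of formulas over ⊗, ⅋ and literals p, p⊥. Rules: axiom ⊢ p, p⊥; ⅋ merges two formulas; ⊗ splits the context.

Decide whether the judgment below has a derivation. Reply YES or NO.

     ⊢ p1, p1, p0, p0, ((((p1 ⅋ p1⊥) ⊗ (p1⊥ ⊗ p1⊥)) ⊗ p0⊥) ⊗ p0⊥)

Derivation (root first):
[⊗]  ⊢ p1, p1, p0, p0, ((((p1 ⅋ p1⊥) ⊗ (p1⊥ ⊗ p1⊥)) ⊗ p0⊥) ⊗ p0⊥)
  [⊗]  ⊢ p1, p1, p0, (((p1 ⅋ p1⊥) ⊗ (p1⊥ ⊗ p1⊥)) ⊗ p0⊥)
    [⊗]  ⊢ p1, p1, ((p1 ⅋ p1⊥) ⊗ (p1⊥ ⊗ p1⊥))
      [⅋]  ⊢ (p1 ⅋ p1⊥)
        [Ax]  ⊢ p1, p1⊥
      [⊗]  ⊢ p1, p1, (p1⊥ ⊗ p1⊥)
        [Ax]  ⊢ p1, p1⊥
        [Ax]  ⊢ p1, p1⊥
    [Ax]  ⊢ p0, p0⊥
  [Ax]  ⊢ p0, p0⊥

Result: YES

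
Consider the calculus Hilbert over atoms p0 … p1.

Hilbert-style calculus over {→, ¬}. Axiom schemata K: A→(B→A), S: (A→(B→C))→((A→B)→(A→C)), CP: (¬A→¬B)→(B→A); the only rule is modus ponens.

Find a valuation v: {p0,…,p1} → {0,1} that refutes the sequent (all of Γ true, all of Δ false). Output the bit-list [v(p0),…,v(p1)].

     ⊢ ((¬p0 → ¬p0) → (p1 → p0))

Enumerate valuations to refute Γ ⊢ Δ:
  v=00: Γ:[] Δ:[((¬p0 → ¬p0) → (p1 → p0))=T] refutes=False
  v=01: Γ:[] Δ:[((¬p0 → ¬p0) → (p1 → p0))=F] refutes=True  ← countermodel

Result: [0, 1]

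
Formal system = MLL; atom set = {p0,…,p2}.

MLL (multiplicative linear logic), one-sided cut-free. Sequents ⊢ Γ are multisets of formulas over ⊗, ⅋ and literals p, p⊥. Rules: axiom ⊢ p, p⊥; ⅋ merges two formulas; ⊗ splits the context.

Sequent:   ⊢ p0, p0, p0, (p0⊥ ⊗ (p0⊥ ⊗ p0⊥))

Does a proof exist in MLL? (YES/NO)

Proof tree:
[⊗]  ⊢ p0, p0, p0, (p0⊥ ⊗ (p0⊥ ⊗ p0⊥))
  [Ax]  ⊢ p0, p0⊥
  [⊗]  ⊢ p0, p0, (p0⊥ ⊗ p0⊥)
    [Ax]  ⊢ p0, p0⊥
    [Ax]  ⊢ p0, p0⊥

Result: YES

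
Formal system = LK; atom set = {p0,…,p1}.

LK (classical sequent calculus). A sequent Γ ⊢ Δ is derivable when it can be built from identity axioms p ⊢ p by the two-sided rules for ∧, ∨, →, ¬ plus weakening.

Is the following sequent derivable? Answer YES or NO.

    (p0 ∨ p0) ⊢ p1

Search for a countermodel by truth-table:
  v=00: Γ:[(p0 ∨ p0)=F] Δ:[p1=F] refutes=False
  v=01: Γ:[(p0 ∨ p0)=F] Δ:[p1=T] refutes=False
  v=10: Γ:[(p0 ∨ p0)=T] Δ:[p1=F] refutes=True  ← countermodel

Result: NO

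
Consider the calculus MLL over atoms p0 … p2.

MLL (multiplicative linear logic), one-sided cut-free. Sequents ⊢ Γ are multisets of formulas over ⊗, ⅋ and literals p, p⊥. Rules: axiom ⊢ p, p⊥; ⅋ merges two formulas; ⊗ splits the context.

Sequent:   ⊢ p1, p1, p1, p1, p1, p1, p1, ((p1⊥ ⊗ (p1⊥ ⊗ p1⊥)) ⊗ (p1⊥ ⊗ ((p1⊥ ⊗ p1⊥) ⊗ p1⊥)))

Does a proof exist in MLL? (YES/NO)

Proof tree:
[⊗]  ⊢ p1, p1, p1, p1, p1, p1, p1, ((p1⊥ ⊗ (p1⊥ ⊗ p1⊥)) ⊗ (p1⊥ ⊗ ((p1⊥ ⊗ p1⊥) ⊗ p1⊥)))
  [⊗]  ⊢ p1, p1, p1, (p1⊥ ⊗ (p1⊥ ⊗ p1⊥))
    [Ax]  ⊢ p1, p1⊥
    [⊗]  ⊢ p1, p1, (p1⊥ ⊗ p1⊥)
      [Ax]  ⊢ p1, p1⊥
      [Ax]  ⊢ p1, p1⊥
  [⊗]  ⊢ p1, p1, p1, p1, (p1⊥ ⊗ ((p1⊥ ⊗ p1⊥) ⊗ p1⊥))
    [Ax]  ⊢ p1, p1⊥
    [⊗]  ⊢ p1, p1, p1, ((p1⊥ ⊗ p1⊥) ⊗ p1⊥)
      [⊗]  ⊢ p1, p1, (p1⊥ ⊗ p1⊥)
        [Ax]  ⊢ p1, p1⊥
        [Ax]  ⊢ p1, p1⊥
      [Ax]  ⊢ p1, p1⊥

Result: YES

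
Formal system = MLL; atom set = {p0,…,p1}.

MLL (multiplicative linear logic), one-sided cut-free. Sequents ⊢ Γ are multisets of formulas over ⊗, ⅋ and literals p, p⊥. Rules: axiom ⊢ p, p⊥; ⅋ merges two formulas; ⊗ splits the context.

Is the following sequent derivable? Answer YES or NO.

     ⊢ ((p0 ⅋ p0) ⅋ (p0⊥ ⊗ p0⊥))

Derivation (root first):
[⅋]  ⊢ ((p0 ⅋ p0) ⅋ (p0⊥ ⊗ p0⊥))
  [⅋]  ⊢ (p0⊥ ⊗ p0⊥), (p0 ⅋ p0)
    [⊗]  ⊢ p0, p0, (p0⊥ ⊗ p0⊥)
      [Ax]  ⊢ p0, p0⊥
      [Ax]  ⊢ p0, p0⊥

Result: YES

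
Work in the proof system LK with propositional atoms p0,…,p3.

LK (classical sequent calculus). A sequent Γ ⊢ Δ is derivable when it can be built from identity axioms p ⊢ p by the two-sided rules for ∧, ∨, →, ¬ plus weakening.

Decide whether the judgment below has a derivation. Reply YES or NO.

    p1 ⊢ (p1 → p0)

Search for a countermodel by truth-table:
  v=0000: Γ:[p1=F] Δ:[(p1 → p0)=T] refutes=False
  v=0001: Γ:[p1=F] Δ:[(p1 → p0)=T] refutes=False
  v=0010: Γ:[p1=F] Δ:[(p1 → p0)=T] refutes=False
  v=0011: Γ:[p1=F] Δ:[(p1 → p0)=T] refutes=False
  v=0100: Γ:[p1=T] Δ:[(p1 → p0)=F] refutes=True  ← countermodel

Result: NO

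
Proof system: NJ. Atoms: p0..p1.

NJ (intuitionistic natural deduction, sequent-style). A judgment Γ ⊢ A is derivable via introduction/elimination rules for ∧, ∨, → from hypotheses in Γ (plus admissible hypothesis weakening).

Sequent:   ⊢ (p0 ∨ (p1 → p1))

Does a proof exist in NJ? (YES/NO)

Derivation (root first):
[∨I₂]  ⊢ (p0 ∨ (p1 → p1))
  [→I]  ⊢ (p1 → p1)
    [Ax] p1 ⊢ p1

Result: YES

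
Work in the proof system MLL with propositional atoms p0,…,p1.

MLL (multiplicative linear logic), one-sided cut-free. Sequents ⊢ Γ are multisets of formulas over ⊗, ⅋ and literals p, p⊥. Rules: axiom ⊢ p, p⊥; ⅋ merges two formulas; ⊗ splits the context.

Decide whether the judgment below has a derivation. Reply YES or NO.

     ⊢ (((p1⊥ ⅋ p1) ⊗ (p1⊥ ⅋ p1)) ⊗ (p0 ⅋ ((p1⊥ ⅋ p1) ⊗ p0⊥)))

Derivation trace:
[⊗]  ⊢ (((p1⊥ ⅋ p1) ⊗ (p1⊥ ⅋ p1)) ⊗ (p0 ⅋ ((p1⊥ ⅋ p1) ⊗ p0⊥)))
  [⊗]  ⊢ ((p1⊥ ⅋ p1) ⊗ (p1⊥ ⅋ p1))
    [⅋]  ⊢ (p1⊥ ⅋ p1)
      [Ax]  ⊢ p1, p1⊥
    [⅋]  ⊢ (p1⊥ ⅋ p1)
      [Ax]  ⊢ p1, p1⊥
  [⅋]  ⊢ (p0 ⅋ ((p1⊥ ⅋ p1) ⊗ p0⊥))
    [⊗]  ⊢ p0, ((p1⊥ ⅋ p1) ⊗ p0⊥)
      [⅋]  ⊢ (p1⊥ ⅋ p1)
        [Ax]  ⊢ p1, p1⊥
      [Ax]  ⊢ p0, p0⊥

Result: YES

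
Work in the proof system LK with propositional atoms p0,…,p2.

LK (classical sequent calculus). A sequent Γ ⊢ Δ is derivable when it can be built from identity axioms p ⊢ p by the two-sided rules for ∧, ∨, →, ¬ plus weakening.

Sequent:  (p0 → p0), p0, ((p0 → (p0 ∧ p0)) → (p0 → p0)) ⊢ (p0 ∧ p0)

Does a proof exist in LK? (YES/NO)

Proof tree:
[→L] (p0 → p0), p0, ((p0 → (p0 ∧ p0)) → (p0 → p0)) ⊢ (p0 ∧ p0)
  [→R] (p0 → p0) ⊢ (p0 → (p0 ∧ p0))
    [→L] p0, (p0 → p0) ⊢ (p0 ∧ p0)
      [Ax] p0 ⊢ p0
      [∧R] p0 ⊢ (p0 ∧ p0)
        [Ax] p0 ⊢ p0
        [Ax] p0 ⊢ p0
  [→L] p0, (p0 → p0) ⊢ (p0 ∧ p0)
    [Ax] p0 ⊢ p0
    [∧R] p0 ⊢ (p0 ∧ p0)
      [Ax] p0 ⊢ p0
      [Ax] p0 ⊢ p0

Result: YES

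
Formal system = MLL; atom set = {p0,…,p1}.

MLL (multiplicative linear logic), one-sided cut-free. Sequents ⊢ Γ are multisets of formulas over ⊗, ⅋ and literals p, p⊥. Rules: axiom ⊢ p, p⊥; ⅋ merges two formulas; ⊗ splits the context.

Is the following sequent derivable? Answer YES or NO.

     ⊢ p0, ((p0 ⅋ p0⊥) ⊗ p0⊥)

Derivation (root first):
[⊗]  ⊢ p0, ((p0 ⅋ p0⊥) ⊗ p0⊥)
  [⅋]  ⊢ (p0 ⅋ p0⊥)
    [Ax]  ⊢ p0, p0⊥
  [Ax]  ⊢ p0, p0⊥

Result: YES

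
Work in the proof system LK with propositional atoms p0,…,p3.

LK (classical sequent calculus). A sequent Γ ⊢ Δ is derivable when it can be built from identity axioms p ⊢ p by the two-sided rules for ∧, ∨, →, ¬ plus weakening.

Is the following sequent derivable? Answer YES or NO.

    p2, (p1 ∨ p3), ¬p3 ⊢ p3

Truth-table refutation:
  v=0000: Γ:[p2=F, (p1 ∨ p3)=F, ¬p3=T] Δ:[p3=F] refutes=False
  v=0001: Γ:[p2=F, (p1 ∨ p3)=T, ¬p3=F] Δ:[p3=T] refutes=False
  v=0010: Γ:[p2=T, (p1 ∨ p3)=F, ¬p3=T] Δ:[p3=F] refutes=False
  v=0011: Γ:[p2=T, (p1 ∨ p3)=T, ¬p3=F] Δ:[p3=T] refutes=False
  v=0100: Γ:[p2=F, (p1 ∨ p3)=T, ¬p3=T] Δ:[p3=F] refutes=False
  v=0101: Γ:[p2=F, (p1 ∨ p3)=T, ¬p3=F] Δ:[p3=T] refutes=False
  v=0110: Γ:[p2=T, (p1 ∨ p3)=T, ¬p3=T] Δ:[p3=F] refutes=True  ← countermodel

Result: NO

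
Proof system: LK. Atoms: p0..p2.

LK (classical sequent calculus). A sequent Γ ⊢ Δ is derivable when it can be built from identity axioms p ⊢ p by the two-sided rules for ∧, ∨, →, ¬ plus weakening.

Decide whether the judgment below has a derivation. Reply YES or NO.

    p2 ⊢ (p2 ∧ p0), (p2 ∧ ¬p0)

Proof tree:
[∧R] p2 ⊢ (p2 ∧ p0), (p2 ∧ ¬p0)
  [Ax] p2 ⊢ p2
  [¬R] p2 ⊢ (p2 ∧ p0), ¬p0
    [∧R] p2, p0 ⊢ (p2 ∧ p0)
      [Ax] p2 ⊢ p2
      [Ax] p0 ⊢ p0

Result: YES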